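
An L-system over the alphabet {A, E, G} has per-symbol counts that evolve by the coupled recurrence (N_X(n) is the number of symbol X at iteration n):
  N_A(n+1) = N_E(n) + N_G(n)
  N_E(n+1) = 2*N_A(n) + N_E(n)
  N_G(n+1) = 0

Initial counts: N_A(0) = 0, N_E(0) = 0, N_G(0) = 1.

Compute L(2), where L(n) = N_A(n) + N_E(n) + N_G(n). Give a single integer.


Answer: 2

Derivation:
Step 0: N_A=0, N_E=0, N_G=1, L=1
Step 1: N_A=1, N_E=0, N_G=0, L=1
Step 2: N_A=0, N_E=2, N_G=0, L=2


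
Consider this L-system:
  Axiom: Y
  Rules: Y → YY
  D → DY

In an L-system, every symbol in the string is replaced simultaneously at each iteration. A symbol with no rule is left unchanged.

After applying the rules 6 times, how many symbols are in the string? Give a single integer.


Answer: 64

Derivation:
Step 0: length = 1
Step 1: length = 2
Step 2: length = 4
Step 3: length = 8
Step 4: length = 16
Step 5: length = 32
Step 6: length = 64


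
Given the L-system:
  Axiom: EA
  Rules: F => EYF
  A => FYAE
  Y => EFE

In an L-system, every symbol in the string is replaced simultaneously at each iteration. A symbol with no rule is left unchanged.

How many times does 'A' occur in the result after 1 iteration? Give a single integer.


Step 0: EA  (1 'A')
Step 1: EFYAE  (1 'A')

Answer: 1


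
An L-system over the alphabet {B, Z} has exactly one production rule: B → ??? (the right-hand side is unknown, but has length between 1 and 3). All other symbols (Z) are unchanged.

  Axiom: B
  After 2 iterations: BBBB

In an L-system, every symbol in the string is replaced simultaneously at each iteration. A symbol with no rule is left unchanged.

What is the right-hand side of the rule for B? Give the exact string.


Answer: BB

Derivation:
Trying B → BB:
  Step 0: B
  Step 1: BB
  Step 2: BBBB
Matches the given result.


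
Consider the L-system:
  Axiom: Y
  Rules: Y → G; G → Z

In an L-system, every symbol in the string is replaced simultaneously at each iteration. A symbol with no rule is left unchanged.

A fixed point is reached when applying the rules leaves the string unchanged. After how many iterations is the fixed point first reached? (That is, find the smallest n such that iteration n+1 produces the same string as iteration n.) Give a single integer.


Answer: 2

Derivation:
Step 0: Y
Step 1: G
Step 2: Z
Step 3: Z  (unchanged — fixed point at step 2)


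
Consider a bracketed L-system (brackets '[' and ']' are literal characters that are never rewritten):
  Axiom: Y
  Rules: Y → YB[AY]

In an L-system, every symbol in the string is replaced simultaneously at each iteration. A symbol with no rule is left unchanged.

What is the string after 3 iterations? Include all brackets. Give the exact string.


Step 0: Y
Step 1: YB[AY]
Step 2: YB[AY]B[AYB[AY]]
Step 3: YB[AY]B[AYB[AY]]B[AYB[AY]B[AYB[AY]]]

Answer: YB[AY]B[AYB[AY]]B[AYB[AY]B[AYB[AY]]]


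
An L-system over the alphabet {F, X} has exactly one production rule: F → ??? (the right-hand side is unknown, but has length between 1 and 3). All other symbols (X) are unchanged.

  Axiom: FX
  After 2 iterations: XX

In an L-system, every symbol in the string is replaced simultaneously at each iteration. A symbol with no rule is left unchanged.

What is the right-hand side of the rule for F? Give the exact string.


Answer: X

Derivation:
Trying F → X:
  Step 0: FX
  Step 1: XX
  Step 2: XX
Matches the given result.


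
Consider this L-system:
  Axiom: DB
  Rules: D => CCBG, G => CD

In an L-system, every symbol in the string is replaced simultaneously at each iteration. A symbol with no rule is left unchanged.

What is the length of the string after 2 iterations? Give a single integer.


Answer: 6

Derivation:
Step 0: length = 2
Step 1: length = 5
Step 2: length = 6


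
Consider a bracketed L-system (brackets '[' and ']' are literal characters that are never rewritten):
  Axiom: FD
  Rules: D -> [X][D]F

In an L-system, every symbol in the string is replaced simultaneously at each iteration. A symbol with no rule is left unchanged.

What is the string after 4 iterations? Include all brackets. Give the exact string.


Step 0: FD
Step 1: F[X][D]F
Step 2: F[X][[X][D]F]F
Step 3: F[X][[X][[X][D]F]F]F
Step 4: F[X][[X][[X][[X][D]F]F]F]F

Answer: F[X][[X][[X][[X][D]F]F]F]F


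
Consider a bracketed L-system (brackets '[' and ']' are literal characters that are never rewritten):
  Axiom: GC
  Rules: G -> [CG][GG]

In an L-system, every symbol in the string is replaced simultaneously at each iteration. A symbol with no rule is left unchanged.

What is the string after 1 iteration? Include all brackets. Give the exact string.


Answer: [CG][GG]C

Derivation:
Step 0: GC
Step 1: [CG][GG]C


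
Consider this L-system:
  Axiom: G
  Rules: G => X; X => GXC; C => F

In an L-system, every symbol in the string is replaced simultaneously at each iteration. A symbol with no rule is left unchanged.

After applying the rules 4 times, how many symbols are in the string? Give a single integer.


Step 0: length = 1
Step 1: length = 1
Step 2: length = 3
Step 3: length = 5
Step 4: length = 9

Answer: 9


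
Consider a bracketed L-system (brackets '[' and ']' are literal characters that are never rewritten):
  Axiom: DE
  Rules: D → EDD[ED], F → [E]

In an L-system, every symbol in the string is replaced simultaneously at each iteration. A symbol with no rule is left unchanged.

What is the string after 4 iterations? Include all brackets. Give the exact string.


Step 0: DE
Step 1: EDD[ED]E
Step 2: EEDD[ED]EDD[ED][EEDD[ED]]E
Step 3: EEEDD[ED]EDD[ED][EEDD[ED]]EEDD[ED]EDD[ED][EEDD[ED]][EEEDD[ED]EDD[ED][EEDD[ED]]]E
Step 4: EEEEDD[ED]EDD[ED][EEDD[ED]]EEDD[ED]EDD[ED][EEDD[ED]][EEEDD[ED]EDD[ED][EEDD[ED]]]EEEDD[ED]EDD[ED][EEDD[ED]]EEDD[ED]EDD[ED][EEDD[ED]][EEEDD[ED]EDD[ED][EEDD[ED]]][EEEEDD[ED]EDD[ED][EEDD[ED]]EEDD[ED]EDD[ED][EEDD[ED]][EEEDD[ED]EDD[ED][EEDD[ED]]]]E

Answer: EEEEDD[ED]EDD[ED][EEDD[ED]]EEDD[ED]EDD[ED][EEDD[ED]][EEEDD[ED]EDD[ED][EEDD[ED]]]EEEDD[ED]EDD[ED][EEDD[ED]]EEDD[ED]EDD[ED][EEDD[ED]][EEEDD[ED]EDD[ED][EEDD[ED]]][EEEEDD[ED]EDD[ED][EEDD[ED]]EEDD[ED]EDD[ED][EEDD[ED]][EEEDD[ED]EDD[ED][EEDD[ED]]]]E


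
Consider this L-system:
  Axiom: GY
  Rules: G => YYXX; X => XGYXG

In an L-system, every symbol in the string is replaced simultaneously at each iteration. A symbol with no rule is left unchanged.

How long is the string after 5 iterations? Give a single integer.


Answer: 417

Derivation:
Step 0: length = 2
Step 1: length = 5
Step 2: length = 13
Step 3: length = 41
Step 4: length = 129
Step 5: length = 417


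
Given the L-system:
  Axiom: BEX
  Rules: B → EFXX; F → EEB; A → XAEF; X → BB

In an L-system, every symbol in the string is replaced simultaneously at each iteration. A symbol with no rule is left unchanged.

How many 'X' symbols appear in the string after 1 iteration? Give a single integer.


Step 0: BEX  (1 'X')
Step 1: EFXXEBB  (2 'X')

Answer: 2


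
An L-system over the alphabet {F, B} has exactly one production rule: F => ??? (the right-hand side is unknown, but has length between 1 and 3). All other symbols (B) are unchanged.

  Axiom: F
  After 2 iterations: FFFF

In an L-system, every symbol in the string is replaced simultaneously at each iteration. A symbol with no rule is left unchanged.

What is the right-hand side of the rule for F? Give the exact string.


Answer: FF

Derivation:
Trying F => FF:
  Step 0: F
  Step 1: FF
  Step 2: FFFF
Matches the given result.


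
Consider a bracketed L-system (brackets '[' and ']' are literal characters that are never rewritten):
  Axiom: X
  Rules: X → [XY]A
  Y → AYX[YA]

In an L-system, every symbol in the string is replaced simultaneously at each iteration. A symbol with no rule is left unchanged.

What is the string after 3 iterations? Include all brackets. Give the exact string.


Answer: [[[XY]AAYX[YA]]AAAYX[YA][XY]A[AYX[YA]A]]A

Derivation:
Step 0: X
Step 1: [XY]A
Step 2: [[XY]AAYX[YA]]A
Step 3: [[[XY]AAYX[YA]]AAAYX[YA][XY]A[AYX[YA]A]]A


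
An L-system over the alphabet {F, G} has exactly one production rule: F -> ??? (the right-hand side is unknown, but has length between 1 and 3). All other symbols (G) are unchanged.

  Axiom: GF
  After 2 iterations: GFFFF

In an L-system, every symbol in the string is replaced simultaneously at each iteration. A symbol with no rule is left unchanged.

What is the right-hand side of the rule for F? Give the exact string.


Trying F -> FF:
  Step 0: GF
  Step 1: GFF
  Step 2: GFFFF
Matches the given result.

Answer: FF


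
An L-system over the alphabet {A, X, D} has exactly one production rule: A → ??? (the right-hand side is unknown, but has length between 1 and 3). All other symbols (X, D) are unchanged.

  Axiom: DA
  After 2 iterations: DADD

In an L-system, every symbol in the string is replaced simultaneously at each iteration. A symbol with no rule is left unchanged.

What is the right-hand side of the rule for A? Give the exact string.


Trying A → AD:
  Step 0: DA
  Step 1: DAD
  Step 2: DADD
Matches the given result.

Answer: AD


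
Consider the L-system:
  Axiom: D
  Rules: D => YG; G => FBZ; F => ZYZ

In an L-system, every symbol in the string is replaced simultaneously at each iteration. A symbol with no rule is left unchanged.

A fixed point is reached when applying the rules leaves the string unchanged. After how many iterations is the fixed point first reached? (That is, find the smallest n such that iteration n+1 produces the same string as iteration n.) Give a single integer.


Step 0: D
Step 1: YG
Step 2: YFBZ
Step 3: YZYZBZ
Step 4: YZYZBZ  (unchanged — fixed point at step 3)

Answer: 3


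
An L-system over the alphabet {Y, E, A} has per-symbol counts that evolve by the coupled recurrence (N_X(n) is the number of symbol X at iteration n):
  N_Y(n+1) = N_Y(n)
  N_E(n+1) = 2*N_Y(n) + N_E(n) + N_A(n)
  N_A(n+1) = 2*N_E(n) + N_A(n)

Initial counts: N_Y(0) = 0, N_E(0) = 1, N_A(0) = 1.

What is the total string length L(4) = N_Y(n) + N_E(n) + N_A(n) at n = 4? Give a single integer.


Answer: 70

Derivation:
Step 0: N_Y=0, N_E=1, N_A=1, L=2
Step 1: N_Y=0, N_E=2, N_A=3, L=5
Step 2: N_Y=0, N_E=5, N_A=7, L=12
Step 3: N_Y=0, N_E=12, N_A=17, L=29
Step 4: N_Y=0, N_E=29, N_A=41, L=70


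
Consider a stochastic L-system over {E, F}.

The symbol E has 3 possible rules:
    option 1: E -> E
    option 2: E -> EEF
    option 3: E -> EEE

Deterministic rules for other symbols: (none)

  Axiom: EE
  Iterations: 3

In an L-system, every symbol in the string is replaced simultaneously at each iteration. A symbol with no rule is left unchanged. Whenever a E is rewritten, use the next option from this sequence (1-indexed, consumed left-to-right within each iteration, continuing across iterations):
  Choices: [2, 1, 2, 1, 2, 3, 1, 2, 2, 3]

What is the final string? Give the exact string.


Step 0: EE
Step 1: EEFE  (used choices [2, 1])
Step 2: EEFEFEEF  (used choices [2, 1, 2])
Step 3: EEEEFEEFFEEFEEEF  (used choices [3, 1, 2, 2, 3])

Answer: EEEEFEEFFEEFEEEF


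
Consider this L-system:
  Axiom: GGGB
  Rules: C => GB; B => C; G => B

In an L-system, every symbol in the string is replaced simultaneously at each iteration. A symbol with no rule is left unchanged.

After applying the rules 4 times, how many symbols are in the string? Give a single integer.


Step 0: length = 4
Step 1: length = 4
Step 2: length = 5
Step 3: length = 8
Step 4: length = 9

Answer: 9


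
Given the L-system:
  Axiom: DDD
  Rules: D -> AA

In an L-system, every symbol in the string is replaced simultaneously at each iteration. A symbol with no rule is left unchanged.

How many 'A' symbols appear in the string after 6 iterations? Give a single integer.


Step 0: DDD  (0 'A')
Step 1: AAAAAA  (6 'A')
Step 2: AAAAAA  (6 'A')
Step 3: AAAAAA  (6 'A')
Step 4: AAAAAA  (6 'A')
Step 5: AAAAAA  (6 'A')
Step 6: AAAAAA  (6 'A')

Answer: 6


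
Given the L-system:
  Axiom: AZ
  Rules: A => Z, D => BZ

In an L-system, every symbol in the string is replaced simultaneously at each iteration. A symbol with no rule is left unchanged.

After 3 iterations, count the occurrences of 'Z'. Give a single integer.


Answer: 2

Derivation:
Step 0: AZ  (1 'Z')
Step 1: ZZ  (2 'Z')
Step 2: ZZ  (2 'Z')
Step 3: ZZ  (2 'Z')


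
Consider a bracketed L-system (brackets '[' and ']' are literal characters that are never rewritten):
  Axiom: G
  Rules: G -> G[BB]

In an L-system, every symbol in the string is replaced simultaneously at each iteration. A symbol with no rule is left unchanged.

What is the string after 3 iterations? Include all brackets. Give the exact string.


Step 0: G
Step 1: G[BB]
Step 2: G[BB][BB]
Step 3: G[BB][BB][BB]

Answer: G[BB][BB][BB]


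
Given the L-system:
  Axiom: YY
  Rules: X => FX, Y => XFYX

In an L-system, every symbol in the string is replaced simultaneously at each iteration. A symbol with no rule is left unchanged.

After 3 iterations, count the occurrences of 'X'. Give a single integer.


Step 0: YY  (0 'X')
Step 1: XFYXXFYX  (4 'X')
Step 2: FXFXFYXFXFXFXFYXFX  (8 'X')
Step 3: FFXFFXFXFYXFXFFXFFXFFXFXFYXFXFFX  (12 'X')

Answer: 12


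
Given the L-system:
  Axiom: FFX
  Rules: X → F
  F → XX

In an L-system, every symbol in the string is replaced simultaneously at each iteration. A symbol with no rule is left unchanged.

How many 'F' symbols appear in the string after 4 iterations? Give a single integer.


Step 0: FFX  (2 'F')
Step 1: XXXXF  (1 'F')
Step 2: FFFFXX  (4 'F')
Step 3: XXXXXXXXFF  (2 'F')
Step 4: FFFFFFFFXXXX  (8 'F')

Answer: 8


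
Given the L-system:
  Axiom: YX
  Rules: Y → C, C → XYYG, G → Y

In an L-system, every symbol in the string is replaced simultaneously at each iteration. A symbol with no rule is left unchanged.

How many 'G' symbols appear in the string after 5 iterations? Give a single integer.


Step 0: YX  (0 'G')
Step 1: CX  (0 'G')
Step 2: XYYGX  (1 'G')
Step 3: XCCYX  (0 'G')
Step 4: XXYYGXYYGCX  (2 'G')
Step 5: XXCCYXCCYXYYGX  (1 'G')

Answer: 1


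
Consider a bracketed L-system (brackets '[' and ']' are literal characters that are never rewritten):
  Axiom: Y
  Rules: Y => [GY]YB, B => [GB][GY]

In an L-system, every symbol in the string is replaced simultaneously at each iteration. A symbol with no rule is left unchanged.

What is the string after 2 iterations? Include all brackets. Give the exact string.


Step 0: Y
Step 1: [GY]YB
Step 2: [G[GY]YB][GY]YB[GB][GY]

Answer: [G[GY]YB][GY]YB[GB][GY]


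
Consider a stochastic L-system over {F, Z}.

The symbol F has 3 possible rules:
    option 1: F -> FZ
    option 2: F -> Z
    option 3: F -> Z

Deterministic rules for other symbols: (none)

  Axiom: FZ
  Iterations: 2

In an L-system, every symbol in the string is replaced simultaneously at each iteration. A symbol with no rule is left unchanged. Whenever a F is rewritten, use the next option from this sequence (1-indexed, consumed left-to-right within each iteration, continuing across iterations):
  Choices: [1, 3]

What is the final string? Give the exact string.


Answer: ZZZ

Derivation:
Step 0: FZ
Step 1: FZZ  (used choices [1])
Step 2: ZZZ  (used choices [3])


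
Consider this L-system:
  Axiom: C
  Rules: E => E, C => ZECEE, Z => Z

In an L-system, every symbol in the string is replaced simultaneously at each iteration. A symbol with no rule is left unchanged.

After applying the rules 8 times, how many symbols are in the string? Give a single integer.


Answer: 33

Derivation:
Step 0: length = 1
Step 1: length = 5
Step 2: length = 9
Step 3: length = 13
Step 4: length = 17
Step 5: length = 21
Step 6: length = 25
Step 7: length = 29
Step 8: length = 33


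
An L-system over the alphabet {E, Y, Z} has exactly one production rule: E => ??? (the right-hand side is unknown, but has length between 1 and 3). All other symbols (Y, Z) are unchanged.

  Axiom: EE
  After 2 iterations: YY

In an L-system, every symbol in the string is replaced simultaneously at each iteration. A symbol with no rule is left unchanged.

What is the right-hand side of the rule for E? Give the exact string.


Answer: Y

Derivation:
Trying E => Y:
  Step 0: EE
  Step 1: YY
  Step 2: YY
Matches the given result.


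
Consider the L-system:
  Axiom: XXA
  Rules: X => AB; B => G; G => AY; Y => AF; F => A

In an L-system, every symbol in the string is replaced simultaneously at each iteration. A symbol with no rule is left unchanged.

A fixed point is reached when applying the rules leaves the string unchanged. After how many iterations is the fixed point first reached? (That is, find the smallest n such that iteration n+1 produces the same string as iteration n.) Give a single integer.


Step 0: XXA
Step 1: ABABA
Step 2: AGAGA
Step 3: AAYAAYA
Step 4: AAAFAAAFA
Step 5: AAAAAAAAA
Step 6: AAAAAAAAA  (unchanged — fixed point at step 5)

Answer: 5


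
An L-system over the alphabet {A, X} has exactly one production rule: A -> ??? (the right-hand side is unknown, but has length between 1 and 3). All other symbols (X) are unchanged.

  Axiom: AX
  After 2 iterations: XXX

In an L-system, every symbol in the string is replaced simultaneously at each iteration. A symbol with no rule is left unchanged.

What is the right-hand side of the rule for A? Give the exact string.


Answer: XX

Derivation:
Trying A -> XX:
  Step 0: AX
  Step 1: XXX
  Step 2: XXX
Matches the given result.


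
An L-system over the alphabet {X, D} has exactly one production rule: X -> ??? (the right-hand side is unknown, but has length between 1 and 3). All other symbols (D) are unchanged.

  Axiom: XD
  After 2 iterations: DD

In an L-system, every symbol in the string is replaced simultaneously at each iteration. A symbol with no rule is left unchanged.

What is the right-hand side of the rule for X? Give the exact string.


Answer: D

Derivation:
Trying X -> D:
  Step 0: XD
  Step 1: DD
  Step 2: DD
Matches the given result.


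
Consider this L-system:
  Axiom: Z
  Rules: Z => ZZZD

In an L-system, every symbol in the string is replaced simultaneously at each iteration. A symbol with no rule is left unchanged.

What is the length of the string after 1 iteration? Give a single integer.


Answer: 4

Derivation:
Step 0: length = 1
Step 1: length = 4


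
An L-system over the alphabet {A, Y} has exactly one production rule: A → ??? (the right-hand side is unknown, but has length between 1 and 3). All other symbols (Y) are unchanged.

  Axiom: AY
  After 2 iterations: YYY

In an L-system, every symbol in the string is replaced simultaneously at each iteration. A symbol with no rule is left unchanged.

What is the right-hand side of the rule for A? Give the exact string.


Trying A → YY:
  Step 0: AY
  Step 1: YYY
  Step 2: YYY
Matches the given result.

Answer: YY


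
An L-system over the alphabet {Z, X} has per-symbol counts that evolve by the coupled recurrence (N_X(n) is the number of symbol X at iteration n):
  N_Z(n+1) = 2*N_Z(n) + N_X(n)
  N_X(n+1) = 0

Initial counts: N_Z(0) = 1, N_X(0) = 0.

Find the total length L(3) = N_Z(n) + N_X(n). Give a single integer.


Step 0: N_Z=1, N_X=0, L=1
Step 1: N_Z=2, N_X=0, L=2
Step 2: N_Z=4, N_X=0, L=4
Step 3: N_Z=8, N_X=0, L=8

Answer: 8


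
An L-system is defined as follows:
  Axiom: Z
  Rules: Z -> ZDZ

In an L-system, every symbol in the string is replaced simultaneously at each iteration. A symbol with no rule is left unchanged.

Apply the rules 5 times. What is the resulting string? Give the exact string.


Answer: ZDZDZDZDZDZDZDZDZDZDZDZDZDZDZDZDZDZDZDZDZDZDZDZDZDZDZDZDZDZDZDZ

Derivation:
Step 0: Z
Step 1: ZDZ
Step 2: ZDZDZDZ
Step 3: ZDZDZDZDZDZDZDZ
Step 4: ZDZDZDZDZDZDZDZDZDZDZDZDZDZDZDZ
Step 5: ZDZDZDZDZDZDZDZDZDZDZDZDZDZDZDZDZDZDZDZDZDZDZDZDZDZDZDZDZDZDZDZ


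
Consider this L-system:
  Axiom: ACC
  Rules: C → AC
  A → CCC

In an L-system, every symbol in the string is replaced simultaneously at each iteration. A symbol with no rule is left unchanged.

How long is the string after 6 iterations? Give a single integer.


Answer: 451

Derivation:
Step 0: length = 3
Step 1: length = 7
Step 2: length = 16
Step 3: length = 37
Step 4: length = 85
Step 5: length = 196
Step 6: length = 451


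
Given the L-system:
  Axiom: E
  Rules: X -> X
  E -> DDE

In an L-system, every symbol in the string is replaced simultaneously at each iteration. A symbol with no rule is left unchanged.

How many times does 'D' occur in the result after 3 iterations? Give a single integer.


Step 0: E  (0 'D')
Step 1: DDE  (2 'D')
Step 2: DDDDE  (4 'D')
Step 3: DDDDDDE  (6 'D')

Answer: 6


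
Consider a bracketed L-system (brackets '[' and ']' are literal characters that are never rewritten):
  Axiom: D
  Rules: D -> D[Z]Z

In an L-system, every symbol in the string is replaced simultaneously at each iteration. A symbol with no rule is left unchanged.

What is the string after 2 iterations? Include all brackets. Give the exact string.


Answer: D[Z]Z[Z]Z

Derivation:
Step 0: D
Step 1: D[Z]Z
Step 2: D[Z]Z[Z]Z


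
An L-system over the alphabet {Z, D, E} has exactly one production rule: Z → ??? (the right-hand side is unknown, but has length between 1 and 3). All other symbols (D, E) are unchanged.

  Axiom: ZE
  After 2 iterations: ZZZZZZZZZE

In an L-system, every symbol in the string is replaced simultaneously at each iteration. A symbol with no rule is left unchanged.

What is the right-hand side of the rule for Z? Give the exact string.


Answer: ZZZ

Derivation:
Trying Z → ZZZ:
  Step 0: ZE
  Step 1: ZZZE
  Step 2: ZZZZZZZZZE
Matches the given result.


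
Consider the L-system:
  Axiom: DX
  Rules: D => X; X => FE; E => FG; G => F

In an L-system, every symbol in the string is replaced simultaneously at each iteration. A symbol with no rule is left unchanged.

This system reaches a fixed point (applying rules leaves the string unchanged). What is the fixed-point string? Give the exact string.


Step 0: DX
Step 1: XFE
Step 2: FEFFG
Step 3: FFGFFF
Step 4: FFFFFF
Step 5: FFFFFF  (unchanged — fixed point at step 4)

Answer: FFFFFF


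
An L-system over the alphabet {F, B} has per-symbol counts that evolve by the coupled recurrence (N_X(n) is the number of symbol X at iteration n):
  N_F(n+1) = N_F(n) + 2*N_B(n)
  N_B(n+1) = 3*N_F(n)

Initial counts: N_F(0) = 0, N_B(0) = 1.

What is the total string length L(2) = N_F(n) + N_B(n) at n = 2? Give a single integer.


Step 0: N_F=0, N_B=1, L=1
Step 1: N_F=2, N_B=0, L=2
Step 2: N_F=2, N_B=6, L=8

Answer: 8


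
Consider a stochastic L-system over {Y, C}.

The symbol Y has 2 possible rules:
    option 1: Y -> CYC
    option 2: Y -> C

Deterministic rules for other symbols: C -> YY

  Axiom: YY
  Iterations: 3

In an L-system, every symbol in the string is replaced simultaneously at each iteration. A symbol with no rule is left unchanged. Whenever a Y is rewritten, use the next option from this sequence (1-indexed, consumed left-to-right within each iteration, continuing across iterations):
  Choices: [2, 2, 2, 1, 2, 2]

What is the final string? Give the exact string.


Answer: CCYCCC

Derivation:
Step 0: YY
Step 1: CC  (used choices [2, 2])
Step 2: YYYY  (used choices [])
Step 3: CCYCCC  (used choices [2, 1, 2, 2])


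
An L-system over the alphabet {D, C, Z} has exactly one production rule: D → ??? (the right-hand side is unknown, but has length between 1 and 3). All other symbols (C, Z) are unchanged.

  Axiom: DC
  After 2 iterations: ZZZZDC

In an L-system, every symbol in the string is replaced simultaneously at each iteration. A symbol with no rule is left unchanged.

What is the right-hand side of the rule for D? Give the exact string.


Answer: ZZD

Derivation:
Trying D → ZZD:
  Step 0: DC
  Step 1: ZZDC
  Step 2: ZZZZDC
Matches the given result.


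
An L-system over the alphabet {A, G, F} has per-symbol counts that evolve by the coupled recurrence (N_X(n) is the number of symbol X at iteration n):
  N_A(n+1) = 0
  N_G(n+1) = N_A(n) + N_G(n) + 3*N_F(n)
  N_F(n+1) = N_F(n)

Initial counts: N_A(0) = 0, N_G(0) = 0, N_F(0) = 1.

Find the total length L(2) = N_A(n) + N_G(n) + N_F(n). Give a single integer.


Answer: 7

Derivation:
Step 0: N_A=0, N_G=0, N_F=1, L=1
Step 1: N_A=0, N_G=3, N_F=1, L=4
Step 2: N_A=0, N_G=6, N_F=1, L=7


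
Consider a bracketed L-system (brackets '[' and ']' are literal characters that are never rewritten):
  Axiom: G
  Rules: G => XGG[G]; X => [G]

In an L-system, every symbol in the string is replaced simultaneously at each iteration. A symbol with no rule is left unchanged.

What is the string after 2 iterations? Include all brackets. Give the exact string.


Answer: [G]XGG[G]XGG[G][XGG[G]]

Derivation:
Step 0: G
Step 1: XGG[G]
Step 2: [G]XGG[G]XGG[G][XGG[G]]


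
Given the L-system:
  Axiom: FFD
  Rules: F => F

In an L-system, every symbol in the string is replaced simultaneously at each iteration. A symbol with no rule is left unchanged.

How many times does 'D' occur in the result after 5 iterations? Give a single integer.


Step 0: FFD  (1 'D')
Step 1: FFD  (1 'D')
Step 2: FFD  (1 'D')
Step 3: FFD  (1 'D')
Step 4: FFD  (1 'D')
Step 5: FFD  (1 'D')

Answer: 1


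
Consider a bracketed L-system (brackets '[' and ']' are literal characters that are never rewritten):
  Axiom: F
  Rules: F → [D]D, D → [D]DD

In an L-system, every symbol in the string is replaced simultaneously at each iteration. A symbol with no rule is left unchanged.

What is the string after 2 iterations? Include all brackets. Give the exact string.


Answer: [[D]DD][D]DD

Derivation:
Step 0: F
Step 1: [D]D
Step 2: [[D]DD][D]DD


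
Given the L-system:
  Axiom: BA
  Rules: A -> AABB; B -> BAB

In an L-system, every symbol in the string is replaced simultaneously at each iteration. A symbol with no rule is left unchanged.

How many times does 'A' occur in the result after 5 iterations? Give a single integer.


Answer: 396

Derivation:
Step 0: BA  (1 'A')
Step 1: BABAABB  (3 'A')
Step 2: BABAABBBABAABBAABBBABBAB  (10 'A')
Step 3: BABAABBBABAABBAABBBABBABBABAABBBABAABBAABBBABBABAABBAABBBABBABBABAABBBABBABAABBBAB  (34 'A')
Step 4: BABAABBBABAABBAABBBABBABBABAABBBABAABBAABBBABBABAABBAABBBABBABBABAABBBABBABAABBBABBABAABBBABAABBAABBBABBABBABAABBBABAABBAABBBABBABAABBAABBBABBABBABAABBBABBABAABBBABAABBAABBBABBABAABBAABBBABBABBABAABBBABBABAABBBABBABAABBBABAABBAABBBABBABBABAABBBABBABAABBBABAABBAABBBABBABBABAABBBAB  (116 'A')
Step 5: BABAABBBABAABBAABBBABBABBABAABBBABAABBAABBBABBABAABBAABBBABBABBABAABBBABBABAABBBABBABAABBBABAABBAABBBABBABBABAABBBABAABBAABBBABBABAABBAABBBABBABBABAABBBABBABAABBBABAABBAABBBABBABAABBAABBBABBABBABAABBBABBABAABBBABBABAABBBABAABBAABBBABBABBABAABBBABBABAABBBABAABBAABBBABBABBABAABBBABBABAABBBABAABBAABBBABBABBABAABBBABAABBAABBBABBABAABBAABBBABBABBABAABBBABBABAABBBABBABAABBBABAABBAABBBABBABBABAABBBABAABBAABBBABBABAABBAABBBABBABBABAABBBABBABAABBBABAABBAABBBABBABAABBAABBBABBABBABAABBBABBABAABBBABBABAABBBABAABBAABBBABBABBABAABBBABBABAABBBABAABBAABBBABBABBABAABBBABAABBAABBBABBABAABBAABBBABBABBABAABBBABBABAABBBABAABBAABBBABBABAABBAABBBABBABBABAABBBABBABAABBBABBABAABBBABAABBAABBBABBABBABAABBBABBABAABBBABAABBAABBBABBABBABAABBBABBABAABBBABAABBAABBBABBABBABAABBBABAABBAABBBABBABAABBAABBBABBABBABAABBBABBABAABBBABBABAABBBABAABBAABBBABBABBABAABBBABBABAABBBABAABBAABBBABBABBABAABBBABAABBAABBBABBABAABBAABBBABBABBABAABBBABBABAABBBABBABAABBBABAABBAABBBABBABBABAABBBAB  (396 'A')


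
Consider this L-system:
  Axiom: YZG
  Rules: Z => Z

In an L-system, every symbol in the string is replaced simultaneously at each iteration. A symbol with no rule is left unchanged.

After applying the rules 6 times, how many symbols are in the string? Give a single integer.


Answer: 3

Derivation:
Step 0: length = 3
Step 1: length = 3
Step 2: length = 3
Step 3: length = 3
Step 4: length = 3
Step 5: length = 3
Step 6: length = 3


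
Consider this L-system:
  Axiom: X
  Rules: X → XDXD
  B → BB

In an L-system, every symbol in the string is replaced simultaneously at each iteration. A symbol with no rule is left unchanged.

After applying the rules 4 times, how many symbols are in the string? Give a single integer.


Answer: 46

Derivation:
Step 0: length = 1
Step 1: length = 4
Step 2: length = 10
Step 3: length = 22
Step 4: length = 46


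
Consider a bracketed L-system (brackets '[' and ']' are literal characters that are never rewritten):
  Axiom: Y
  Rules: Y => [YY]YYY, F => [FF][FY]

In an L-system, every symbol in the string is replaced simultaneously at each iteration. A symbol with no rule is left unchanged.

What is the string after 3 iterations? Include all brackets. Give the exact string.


Step 0: Y
Step 1: [YY]YYY
Step 2: [[YY]YYY[YY]YYY][YY]YYY[YY]YYY[YY]YYY
Step 3: [[[YY]YYY[YY]YYY][YY]YYY[YY]YYY[YY]YYY[[YY]YYY[YY]YYY][YY]YYY[YY]YYY[YY]YYY][[YY]YYY[YY]YYY][YY]YYY[YY]YYY[YY]YYY[[YY]YYY[YY]YYY][YY]YYY[YY]YYY[YY]YYY[[YY]YYY[YY]YYY][YY]YYY[YY]YYY[YY]YYY

Answer: [[[YY]YYY[YY]YYY][YY]YYY[YY]YYY[YY]YYY[[YY]YYY[YY]YYY][YY]YYY[YY]YYY[YY]YYY][[YY]YYY[YY]YYY][YY]YYY[YY]YYY[YY]YYY[[YY]YYY[YY]YYY][YY]YYY[YY]YYY[YY]YYY[[YY]YYY[YY]YYY][YY]YYY[YY]YYY[YY]YYY


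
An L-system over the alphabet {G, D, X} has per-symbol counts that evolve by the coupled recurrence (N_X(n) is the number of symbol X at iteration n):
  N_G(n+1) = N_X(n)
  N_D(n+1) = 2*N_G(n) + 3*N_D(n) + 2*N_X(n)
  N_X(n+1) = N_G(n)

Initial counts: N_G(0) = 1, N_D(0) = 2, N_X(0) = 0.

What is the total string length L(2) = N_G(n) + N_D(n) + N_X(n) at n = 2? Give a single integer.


Answer: 27

Derivation:
Step 0: N_G=1, N_D=2, N_X=0, L=3
Step 1: N_G=0, N_D=8, N_X=1, L=9
Step 2: N_G=1, N_D=26, N_X=0, L=27


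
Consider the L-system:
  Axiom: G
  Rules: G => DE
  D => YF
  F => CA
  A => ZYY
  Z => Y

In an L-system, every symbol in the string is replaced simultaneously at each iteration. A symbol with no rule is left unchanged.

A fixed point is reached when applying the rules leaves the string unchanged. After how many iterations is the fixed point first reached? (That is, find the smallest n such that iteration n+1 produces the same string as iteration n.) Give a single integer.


Answer: 5

Derivation:
Step 0: G
Step 1: DE
Step 2: YFE
Step 3: YCAE
Step 4: YCZYYE
Step 5: YCYYYE
Step 6: YCYYYE  (unchanged — fixed point at step 5)


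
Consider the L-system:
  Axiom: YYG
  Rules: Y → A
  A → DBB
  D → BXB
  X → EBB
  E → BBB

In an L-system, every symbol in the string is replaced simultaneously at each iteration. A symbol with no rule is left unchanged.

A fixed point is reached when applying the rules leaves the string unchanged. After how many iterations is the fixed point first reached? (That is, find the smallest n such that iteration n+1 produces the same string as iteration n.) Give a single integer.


Answer: 5

Derivation:
Step 0: YYG
Step 1: AAG
Step 2: DBBDBBG
Step 3: BXBBBBXBBBG
Step 4: BEBBBBBBEBBBBBG
Step 5: BBBBBBBBBBBBBBBBBBG
Step 6: BBBBBBBBBBBBBBBBBBG  (unchanged — fixed point at step 5)


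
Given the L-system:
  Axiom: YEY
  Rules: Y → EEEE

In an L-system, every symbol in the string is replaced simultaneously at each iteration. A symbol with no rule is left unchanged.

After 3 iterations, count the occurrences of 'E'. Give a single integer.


Step 0: YEY  (1 'E')
Step 1: EEEEEEEEE  (9 'E')
Step 2: EEEEEEEEE  (9 'E')
Step 3: EEEEEEEEE  (9 'E')

Answer: 9


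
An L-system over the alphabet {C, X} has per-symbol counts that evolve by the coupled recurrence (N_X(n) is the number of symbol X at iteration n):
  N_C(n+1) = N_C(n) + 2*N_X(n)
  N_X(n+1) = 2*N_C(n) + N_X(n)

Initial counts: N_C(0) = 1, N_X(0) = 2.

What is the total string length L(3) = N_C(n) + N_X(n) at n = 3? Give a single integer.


Step 0: N_C=1, N_X=2, L=3
Step 1: N_C=5, N_X=4, L=9
Step 2: N_C=13, N_X=14, L=27
Step 3: N_C=41, N_X=40, L=81

Answer: 81


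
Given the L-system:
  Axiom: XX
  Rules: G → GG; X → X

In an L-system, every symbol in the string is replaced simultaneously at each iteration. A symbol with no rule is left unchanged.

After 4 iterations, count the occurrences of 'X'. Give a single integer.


Answer: 2

Derivation:
Step 0: XX  (2 'X')
Step 1: XX  (2 'X')
Step 2: XX  (2 'X')
Step 3: XX  (2 'X')
Step 4: XX  (2 'X')


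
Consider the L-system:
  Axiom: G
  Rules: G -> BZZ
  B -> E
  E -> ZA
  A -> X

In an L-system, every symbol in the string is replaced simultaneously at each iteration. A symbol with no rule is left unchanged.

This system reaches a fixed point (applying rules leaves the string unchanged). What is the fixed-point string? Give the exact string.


Answer: ZXZZ

Derivation:
Step 0: G
Step 1: BZZ
Step 2: EZZ
Step 3: ZAZZ
Step 4: ZXZZ
Step 5: ZXZZ  (unchanged — fixed point at step 4)


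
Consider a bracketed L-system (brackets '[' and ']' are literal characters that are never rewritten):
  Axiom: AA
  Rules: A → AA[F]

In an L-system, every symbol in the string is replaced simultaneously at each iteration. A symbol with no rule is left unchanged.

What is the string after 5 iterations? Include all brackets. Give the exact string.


Answer: AA[F]AA[F][F]AA[F]AA[F][F][F]AA[F]AA[F][F]AA[F]AA[F][F][F][F]AA[F]AA[F][F]AA[F]AA[F][F][F]AA[F]AA[F][F]AA[F]AA[F][F][F][F][F]AA[F]AA[F][F]AA[F]AA[F][F][F]AA[F]AA[F][F]AA[F]AA[F][F][F][F]AA[F]AA[F][F]AA[F]AA[F][F][F]AA[F]AA[F][F]AA[F]AA[F][F][F][F][F]

Derivation:
Step 0: AA
Step 1: AA[F]AA[F]
Step 2: AA[F]AA[F][F]AA[F]AA[F][F]
Step 3: AA[F]AA[F][F]AA[F]AA[F][F][F]AA[F]AA[F][F]AA[F]AA[F][F][F]
Step 4: AA[F]AA[F][F]AA[F]AA[F][F][F]AA[F]AA[F][F]AA[F]AA[F][F][F][F]AA[F]AA[F][F]AA[F]AA[F][F][F]AA[F]AA[F][F]AA[F]AA[F][F][F][F]
Step 5: AA[F]AA[F][F]AA[F]AA[F][F][F]AA[F]AA[F][F]AA[F]AA[F][F][F][F]AA[F]AA[F][F]AA[F]AA[F][F][F]AA[F]AA[F][F]AA[F]AA[F][F][F][F][F]AA[F]AA[F][F]AA[F]AA[F][F][F]AA[F]AA[F][F]AA[F]AA[F][F][F][F]AA[F]AA[F][F]AA[F]AA[F][F][F]AA[F]AA[F][F]AA[F]AA[F][F][F][F][F]


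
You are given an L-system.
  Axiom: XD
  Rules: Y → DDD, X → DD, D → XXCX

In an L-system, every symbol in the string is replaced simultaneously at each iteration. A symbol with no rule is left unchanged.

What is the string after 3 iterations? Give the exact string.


Step 0: XD
Step 1: DDXXCX
Step 2: XXCXXXCXDDDDCDD
Step 3: DDDDCDDDDDDCDDXXCXXXCXXXCXXXCXCXXCXXXCX

Answer: DDDDCDDDDDDCDDXXCXXXCXXXCXXXCXCXXCXXXCX


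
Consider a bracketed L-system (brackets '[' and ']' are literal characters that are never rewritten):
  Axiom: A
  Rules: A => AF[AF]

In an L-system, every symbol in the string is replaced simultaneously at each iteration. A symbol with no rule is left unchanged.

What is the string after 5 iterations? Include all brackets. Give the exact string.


Step 0: A
Step 1: AF[AF]
Step 2: AF[AF]F[AF[AF]F]
Step 3: AF[AF]F[AF[AF]F]F[AF[AF]F[AF[AF]F]F]
Step 4: AF[AF]F[AF[AF]F]F[AF[AF]F[AF[AF]F]F]F[AF[AF]F[AF[AF]F]F[AF[AF]F[AF[AF]F]F]F]
Step 5: AF[AF]F[AF[AF]F]F[AF[AF]F[AF[AF]F]F]F[AF[AF]F[AF[AF]F]F[AF[AF]F[AF[AF]F]F]F]F[AF[AF]F[AF[AF]F]F[AF[AF]F[AF[AF]F]F]F[AF[AF]F[AF[AF]F]F[AF[AF]F[AF[AF]F]F]F]F]

Answer: AF[AF]F[AF[AF]F]F[AF[AF]F[AF[AF]F]F]F[AF[AF]F[AF[AF]F]F[AF[AF]F[AF[AF]F]F]F]F[AF[AF]F[AF[AF]F]F[AF[AF]F[AF[AF]F]F]F[AF[AF]F[AF[AF]F]F[AF[AF]F[AF[AF]F]F]F]F]


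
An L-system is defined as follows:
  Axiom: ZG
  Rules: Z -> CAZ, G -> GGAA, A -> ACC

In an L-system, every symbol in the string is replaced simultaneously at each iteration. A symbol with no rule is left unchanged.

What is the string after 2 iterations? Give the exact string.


Answer: CACCCAZGGAAGGAAACCACC

Derivation:
Step 0: ZG
Step 1: CAZGGAA
Step 2: CACCCAZGGAAGGAAACCACC


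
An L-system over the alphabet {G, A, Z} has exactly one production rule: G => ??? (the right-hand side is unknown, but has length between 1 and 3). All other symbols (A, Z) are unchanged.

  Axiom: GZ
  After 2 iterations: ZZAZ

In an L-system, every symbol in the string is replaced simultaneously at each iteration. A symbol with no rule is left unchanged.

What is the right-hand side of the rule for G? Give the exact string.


Trying G => ZZA:
  Step 0: GZ
  Step 1: ZZAZ
  Step 2: ZZAZ
Matches the given result.

Answer: ZZA


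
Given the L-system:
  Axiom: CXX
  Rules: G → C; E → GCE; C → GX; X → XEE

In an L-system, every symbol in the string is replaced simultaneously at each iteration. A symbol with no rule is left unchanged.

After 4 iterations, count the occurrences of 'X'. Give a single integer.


Answer: 22

Derivation:
Step 0: CXX  (2 'X')
Step 1: GXXEEXEE  (3 'X')
Step 2: CXEEXEEGCEGCEXEEGCEGCE  (3 'X')
Step 3: GXXEEGCEGCEXEEGCEGCECGXGCECGXGCEXEEGCEGCECGXGCECGXGCE  (8 'X')
Step 4: CXEEXEEGCEGCECGXGCECGXGCEXEEGCEGCECGXGCECGXGCEGXCXEECGXGCEGXCXEECGXGCEXEEGCEGCECGXGCECGXGCEGXCXEECGXGCEGXCXEECGXGCE  (22 'X')


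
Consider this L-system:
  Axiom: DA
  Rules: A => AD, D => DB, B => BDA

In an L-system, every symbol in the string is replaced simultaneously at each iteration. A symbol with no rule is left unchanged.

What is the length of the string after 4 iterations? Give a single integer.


Step 0: length = 2
Step 1: length = 4
Step 2: length = 9
Step 3: length = 21
Step 4: length = 49

Answer: 49


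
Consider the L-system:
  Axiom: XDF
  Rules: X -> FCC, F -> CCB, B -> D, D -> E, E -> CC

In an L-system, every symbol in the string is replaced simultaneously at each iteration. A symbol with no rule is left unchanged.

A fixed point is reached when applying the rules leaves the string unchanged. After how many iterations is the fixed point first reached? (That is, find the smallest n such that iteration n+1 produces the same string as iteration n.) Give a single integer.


Answer: 5

Derivation:
Step 0: XDF
Step 1: FCCECCB
Step 2: CCBCCCCCCD
Step 3: CCDCCCCCCE
Step 4: CCECCCCCCCC
Step 5: CCCCCCCCCCCC
Step 6: CCCCCCCCCCCC  (unchanged — fixed point at step 5)


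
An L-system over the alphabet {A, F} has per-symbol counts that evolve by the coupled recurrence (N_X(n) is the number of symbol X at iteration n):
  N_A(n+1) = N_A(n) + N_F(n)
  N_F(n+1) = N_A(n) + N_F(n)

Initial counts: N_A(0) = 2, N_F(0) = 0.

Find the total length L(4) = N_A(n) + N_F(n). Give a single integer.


Answer: 32

Derivation:
Step 0: N_A=2, N_F=0, L=2
Step 1: N_A=2, N_F=2, L=4
Step 2: N_A=4, N_F=4, L=8
Step 3: N_A=8, N_F=8, L=16
Step 4: N_A=16, N_F=16, L=32


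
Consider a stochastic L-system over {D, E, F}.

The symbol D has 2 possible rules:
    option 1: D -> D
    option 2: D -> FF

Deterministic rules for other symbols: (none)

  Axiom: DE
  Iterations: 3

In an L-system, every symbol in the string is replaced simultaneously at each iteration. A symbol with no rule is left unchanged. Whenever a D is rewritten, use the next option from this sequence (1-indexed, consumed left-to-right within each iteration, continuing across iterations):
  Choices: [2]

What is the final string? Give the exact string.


Answer: FFE

Derivation:
Step 0: DE
Step 1: FFE  (used choices [2])
Step 2: FFE  (used choices [])
Step 3: FFE  (used choices [])


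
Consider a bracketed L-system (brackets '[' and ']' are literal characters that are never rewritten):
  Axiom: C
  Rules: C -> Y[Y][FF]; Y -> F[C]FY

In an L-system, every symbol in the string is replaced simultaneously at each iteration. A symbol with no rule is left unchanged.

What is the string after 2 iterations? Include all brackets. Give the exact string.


Step 0: C
Step 1: Y[Y][FF]
Step 2: F[C]FY[F[C]FY][FF]

Answer: F[C]FY[F[C]FY][FF]


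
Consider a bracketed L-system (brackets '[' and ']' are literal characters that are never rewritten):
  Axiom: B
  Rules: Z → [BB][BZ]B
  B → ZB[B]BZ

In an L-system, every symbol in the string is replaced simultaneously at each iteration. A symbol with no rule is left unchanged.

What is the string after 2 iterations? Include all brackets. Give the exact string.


Step 0: B
Step 1: ZB[B]BZ
Step 2: [BB][BZ]BZB[B]BZ[ZB[B]BZ]ZB[B]BZ[BB][BZ]B

Answer: [BB][BZ]BZB[B]BZ[ZB[B]BZ]ZB[B]BZ[BB][BZ]B


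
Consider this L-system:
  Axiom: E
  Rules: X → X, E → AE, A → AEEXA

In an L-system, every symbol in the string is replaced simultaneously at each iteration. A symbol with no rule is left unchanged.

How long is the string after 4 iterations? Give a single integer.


Step 0: length = 1
Step 1: length = 2
Step 2: length = 7
Step 3: length = 22
Step 4: length = 67

Answer: 67
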